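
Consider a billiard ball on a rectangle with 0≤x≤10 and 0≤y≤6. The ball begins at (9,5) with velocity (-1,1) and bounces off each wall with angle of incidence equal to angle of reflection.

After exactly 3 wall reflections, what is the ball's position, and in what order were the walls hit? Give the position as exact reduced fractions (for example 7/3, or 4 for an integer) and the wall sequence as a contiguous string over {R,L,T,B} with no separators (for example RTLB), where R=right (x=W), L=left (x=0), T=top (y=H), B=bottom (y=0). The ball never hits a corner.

Final position: (0,2)
Wall sequence: TBL

1. t=1 → T at (8,6); v=(-1,-1)
2. t=6 → B at (2,0); v=(-1,1)
3. t=2 → L at (0,2); v=(1,1)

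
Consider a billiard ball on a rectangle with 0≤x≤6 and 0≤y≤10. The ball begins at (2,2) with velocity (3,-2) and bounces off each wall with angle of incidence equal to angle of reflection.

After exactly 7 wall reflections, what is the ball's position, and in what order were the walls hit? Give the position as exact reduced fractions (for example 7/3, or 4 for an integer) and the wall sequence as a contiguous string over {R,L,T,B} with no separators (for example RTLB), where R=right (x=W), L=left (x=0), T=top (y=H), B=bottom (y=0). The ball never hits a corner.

1. t=1 → B at (5,0); v=(3,2)
2. t=1/3 → R at (6,2/3); v=(-3,2)
3. t=2 → L at (0,14/3); v=(3,2)
4. t=2 → R at (6,26/3); v=(-3,2)
5. t=2/3 → T at (4,10); v=(-3,-2)
6. t=4/3 → L at (0,22/3); v=(3,-2)
7. t=2 → R at (6,10/3); v=(-3,-2)

Final position: (6,10/3)
Wall sequence: BRLRTLR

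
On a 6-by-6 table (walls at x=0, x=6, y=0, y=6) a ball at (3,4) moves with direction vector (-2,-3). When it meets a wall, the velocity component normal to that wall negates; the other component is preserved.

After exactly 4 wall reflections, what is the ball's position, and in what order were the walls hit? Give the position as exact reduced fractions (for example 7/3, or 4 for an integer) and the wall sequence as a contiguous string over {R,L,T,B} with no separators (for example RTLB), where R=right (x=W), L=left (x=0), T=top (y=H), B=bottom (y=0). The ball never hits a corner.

1. t=4/3 → B at (1/3,0); v=(-2,3)
2. t=1/6 → L at (0,1/2); v=(2,3)
3. t=11/6 → T at (11/3,6); v=(2,-3)
4. t=7/6 → R at (6,5/2); v=(-2,-3)

Final position: (6,5/2)
Wall sequence: BLTR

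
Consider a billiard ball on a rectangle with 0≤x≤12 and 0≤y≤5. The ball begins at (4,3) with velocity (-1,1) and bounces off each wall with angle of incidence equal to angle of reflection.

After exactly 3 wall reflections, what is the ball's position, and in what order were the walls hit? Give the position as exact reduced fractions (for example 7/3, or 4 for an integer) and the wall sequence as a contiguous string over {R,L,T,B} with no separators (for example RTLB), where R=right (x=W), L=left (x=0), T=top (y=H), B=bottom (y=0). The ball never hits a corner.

1. t=2 → T at (2,5); v=(-1,-1)
2. t=2 → L at (0,3); v=(1,-1)
3. t=3 → B at (3,0); v=(1,1)

Final position: (3,0)
Wall sequence: TLB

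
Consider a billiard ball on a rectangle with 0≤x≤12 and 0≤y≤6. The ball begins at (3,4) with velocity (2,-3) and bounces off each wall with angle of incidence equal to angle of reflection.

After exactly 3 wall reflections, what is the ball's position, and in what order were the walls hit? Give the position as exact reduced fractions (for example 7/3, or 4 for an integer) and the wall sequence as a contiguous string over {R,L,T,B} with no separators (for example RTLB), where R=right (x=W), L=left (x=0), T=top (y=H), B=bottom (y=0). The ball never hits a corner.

1. t=4/3 → B at (17/3,0); v=(2,3)
2. t=2 → T at (29/3,6); v=(2,-3)
3. t=7/6 → R at (12,5/2); v=(-2,-3)

Final position: (12,5/2)
Wall sequence: BTR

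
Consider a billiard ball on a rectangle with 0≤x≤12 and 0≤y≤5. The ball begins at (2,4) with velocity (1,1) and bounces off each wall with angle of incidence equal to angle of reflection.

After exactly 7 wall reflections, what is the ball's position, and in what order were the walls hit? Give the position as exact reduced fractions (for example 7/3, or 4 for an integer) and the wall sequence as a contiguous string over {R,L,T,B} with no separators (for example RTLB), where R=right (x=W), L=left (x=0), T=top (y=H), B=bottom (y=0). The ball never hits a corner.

Final position: (0,4)
Wall sequence: TBRTBTL

1. t=1 → T at (3,5); v=(1,-1)
2. t=5 → B at (8,0); v=(1,1)
3. t=4 → R at (12,4); v=(-1,1)
4. t=1 → T at (11,5); v=(-1,-1)
5. t=5 → B at (6,0); v=(-1,1)
6. t=5 → T at (1,5); v=(-1,-1)
7. t=1 → L at (0,4); v=(1,-1)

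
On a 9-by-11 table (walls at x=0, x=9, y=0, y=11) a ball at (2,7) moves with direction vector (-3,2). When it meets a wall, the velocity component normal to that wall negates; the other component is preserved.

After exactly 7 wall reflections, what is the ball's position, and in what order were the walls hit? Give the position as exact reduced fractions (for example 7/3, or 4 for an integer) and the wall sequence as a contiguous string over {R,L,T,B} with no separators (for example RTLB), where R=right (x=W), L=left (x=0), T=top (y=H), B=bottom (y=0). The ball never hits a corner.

1. t=2/3 → L at (0,25/3); v=(3,2)
2. t=4/3 → T at (4,11); v=(3,-2)
3. t=5/3 → R at (9,23/3); v=(-3,-2)
4. t=3 → L at (0,5/3); v=(3,-2)
5. t=5/6 → B at (5/2,0); v=(3,2)
6. t=13/6 → R at (9,13/3); v=(-3,2)
7. t=3 → L at (0,31/3); v=(3,2)

Final position: (0,31/3)
Wall sequence: LTRLBRL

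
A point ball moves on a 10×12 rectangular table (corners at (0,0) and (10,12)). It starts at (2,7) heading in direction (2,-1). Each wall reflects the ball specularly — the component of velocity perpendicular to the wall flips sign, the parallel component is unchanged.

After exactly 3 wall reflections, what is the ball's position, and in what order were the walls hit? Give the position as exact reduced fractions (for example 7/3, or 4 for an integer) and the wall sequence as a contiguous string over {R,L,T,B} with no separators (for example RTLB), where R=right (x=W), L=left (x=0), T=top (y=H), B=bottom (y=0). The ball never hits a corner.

Final position: (0,2)
Wall sequence: RBL

1. t=4 → R at (10,3); v=(-2,-1)
2. t=3 → B at (4,0); v=(-2,1)
3. t=2 → L at (0,2); v=(2,1)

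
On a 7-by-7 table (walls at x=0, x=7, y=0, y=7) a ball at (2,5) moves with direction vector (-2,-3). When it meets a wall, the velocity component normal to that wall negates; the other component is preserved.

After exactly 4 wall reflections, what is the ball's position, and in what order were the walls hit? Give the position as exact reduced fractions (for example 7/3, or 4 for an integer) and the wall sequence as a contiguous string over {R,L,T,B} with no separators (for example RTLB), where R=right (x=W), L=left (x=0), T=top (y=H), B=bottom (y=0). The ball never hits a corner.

1. t=1 → L at (0,2); v=(2,-3)
2. t=2/3 → B at (4/3,0); v=(2,3)
3. t=7/3 → T at (6,7); v=(2,-3)
4. t=1/2 → R at (7,11/2); v=(-2,-3)

Final position: (7,11/2)
Wall sequence: LBTR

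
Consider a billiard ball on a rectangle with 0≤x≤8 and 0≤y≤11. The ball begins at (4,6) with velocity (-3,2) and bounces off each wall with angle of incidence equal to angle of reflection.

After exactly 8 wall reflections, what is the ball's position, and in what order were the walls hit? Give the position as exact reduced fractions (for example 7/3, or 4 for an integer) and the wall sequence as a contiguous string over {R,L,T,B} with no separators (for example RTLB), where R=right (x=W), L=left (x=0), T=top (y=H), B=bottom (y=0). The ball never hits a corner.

Final position: (9/2,11)
Wall sequence: LTRLBRLT

1. t=4/3 → L at (0,26/3); v=(3,2)
2. t=7/6 → T at (7/2,11); v=(3,-2)
3. t=3/2 → R at (8,8); v=(-3,-2)
4. t=8/3 → L at (0,8/3); v=(3,-2)
5. t=4/3 → B at (4,0); v=(3,2)
6. t=4/3 → R at (8,8/3); v=(-3,2)
7. t=8/3 → L at (0,8); v=(3,2)
8. t=3/2 → T at (9/2,11); v=(3,-2)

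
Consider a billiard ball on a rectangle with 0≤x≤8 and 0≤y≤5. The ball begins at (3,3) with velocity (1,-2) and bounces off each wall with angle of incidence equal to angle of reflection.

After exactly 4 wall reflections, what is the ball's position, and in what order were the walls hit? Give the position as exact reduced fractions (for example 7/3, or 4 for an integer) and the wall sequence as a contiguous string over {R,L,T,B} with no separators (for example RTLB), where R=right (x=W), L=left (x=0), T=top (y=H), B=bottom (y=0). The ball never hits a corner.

Final position: (13/2,0)
Wall sequence: BTRB

1. t=3/2 → B at (9/2,0); v=(1,2)
2. t=5/2 → T at (7,5); v=(1,-2)
3. t=1 → R at (8,3); v=(-1,-2)
4. t=3/2 → B at (13/2,0); v=(-1,2)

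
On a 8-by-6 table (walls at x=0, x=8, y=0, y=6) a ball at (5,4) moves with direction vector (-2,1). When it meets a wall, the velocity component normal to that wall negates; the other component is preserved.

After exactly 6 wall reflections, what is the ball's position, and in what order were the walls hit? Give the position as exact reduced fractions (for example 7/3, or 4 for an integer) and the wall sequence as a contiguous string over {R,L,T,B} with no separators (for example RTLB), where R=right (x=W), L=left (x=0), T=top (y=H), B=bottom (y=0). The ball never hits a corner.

1. t=2 → T at (1,6); v=(-2,-1)
2. t=1/2 → L at (0,11/2); v=(2,-1)
3. t=4 → R at (8,3/2); v=(-2,-1)
4. t=3/2 → B at (5,0); v=(-2,1)
5. t=5/2 → L at (0,5/2); v=(2,1)
6. t=7/2 → T at (7,6); v=(2,-1)

Final position: (7,6)
Wall sequence: TLRBLT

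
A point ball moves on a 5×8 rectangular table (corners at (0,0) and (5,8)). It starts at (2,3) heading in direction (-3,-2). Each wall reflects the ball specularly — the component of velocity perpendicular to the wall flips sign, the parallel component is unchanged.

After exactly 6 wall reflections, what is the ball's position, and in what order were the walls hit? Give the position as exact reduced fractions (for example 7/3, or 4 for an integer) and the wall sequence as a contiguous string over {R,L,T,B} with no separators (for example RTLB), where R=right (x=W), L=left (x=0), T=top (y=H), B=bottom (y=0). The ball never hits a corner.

Final position: (5,23/3)
Wall sequence: LBRLTR

1. t=2/3 → L at (0,5/3); v=(3,-2)
2. t=5/6 → B at (5/2,0); v=(3,2)
3. t=5/6 → R at (5,5/3); v=(-3,2)
4. t=5/3 → L at (0,5); v=(3,2)
5. t=3/2 → T at (9/2,8); v=(3,-2)
6. t=1/6 → R at (5,23/3); v=(-3,-2)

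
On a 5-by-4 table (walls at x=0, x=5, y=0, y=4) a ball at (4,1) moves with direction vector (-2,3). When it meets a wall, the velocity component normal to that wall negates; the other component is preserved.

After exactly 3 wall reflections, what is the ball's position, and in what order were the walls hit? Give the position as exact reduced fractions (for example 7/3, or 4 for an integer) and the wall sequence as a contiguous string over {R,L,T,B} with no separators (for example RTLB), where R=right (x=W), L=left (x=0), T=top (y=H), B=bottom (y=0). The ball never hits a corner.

1. t=1 → T at (2,4); v=(-2,-3)
2. t=1 → L at (0,1); v=(2,-3)
3. t=1/3 → B at (2/3,0); v=(2,3)

Final position: (2/3,0)
Wall sequence: TLB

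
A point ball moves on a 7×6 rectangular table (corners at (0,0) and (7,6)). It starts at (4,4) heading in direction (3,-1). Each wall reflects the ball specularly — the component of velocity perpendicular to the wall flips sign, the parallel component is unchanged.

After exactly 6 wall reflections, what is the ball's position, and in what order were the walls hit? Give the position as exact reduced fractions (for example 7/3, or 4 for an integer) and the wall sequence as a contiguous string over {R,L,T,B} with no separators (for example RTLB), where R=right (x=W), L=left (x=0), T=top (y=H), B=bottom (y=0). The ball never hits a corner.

Final position: (6,6)
Wall sequence: RLBRLT

1. t=1 → R at (7,3); v=(-3,-1)
2. t=7/3 → L at (0,2/3); v=(3,-1)
3. t=2/3 → B at (2,0); v=(3,1)
4. t=5/3 → R at (7,5/3); v=(-3,1)
5. t=7/3 → L at (0,4); v=(3,1)
6. t=2 → T at (6,6); v=(3,-1)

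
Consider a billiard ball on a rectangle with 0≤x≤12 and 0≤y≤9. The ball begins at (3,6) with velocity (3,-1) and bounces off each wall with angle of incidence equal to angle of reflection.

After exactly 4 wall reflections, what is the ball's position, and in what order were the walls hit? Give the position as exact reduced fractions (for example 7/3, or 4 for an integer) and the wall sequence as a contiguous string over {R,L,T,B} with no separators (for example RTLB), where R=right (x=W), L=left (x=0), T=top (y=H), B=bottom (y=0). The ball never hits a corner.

1. t=3 → R at (12,3); v=(-3,-1)
2. t=3 → B at (3,0); v=(-3,1)
3. t=1 → L at (0,1); v=(3,1)
4. t=4 → R at (12,5); v=(-3,1)

Final position: (12,5)
Wall sequence: RBLR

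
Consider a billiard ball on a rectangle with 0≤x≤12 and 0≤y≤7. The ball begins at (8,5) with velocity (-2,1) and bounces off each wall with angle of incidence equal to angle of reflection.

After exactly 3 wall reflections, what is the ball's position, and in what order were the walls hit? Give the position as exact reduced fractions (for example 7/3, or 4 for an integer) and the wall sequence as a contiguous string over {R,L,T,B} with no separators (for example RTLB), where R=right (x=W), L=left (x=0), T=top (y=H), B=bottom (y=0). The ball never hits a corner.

Final position: (10,0)
Wall sequence: TLB

1. t=2 → T at (4,7); v=(-2,-1)
2. t=2 → L at (0,5); v=(2,-1)
3. t=5 → B at (10,0); v=(2,1)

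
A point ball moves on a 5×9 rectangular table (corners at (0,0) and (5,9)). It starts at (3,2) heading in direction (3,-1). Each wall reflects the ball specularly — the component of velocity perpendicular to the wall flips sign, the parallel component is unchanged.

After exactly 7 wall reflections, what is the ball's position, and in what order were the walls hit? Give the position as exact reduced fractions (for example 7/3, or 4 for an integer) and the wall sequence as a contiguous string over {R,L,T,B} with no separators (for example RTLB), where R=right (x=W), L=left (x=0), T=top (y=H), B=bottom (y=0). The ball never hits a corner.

Final position: (0,7)
Wall sequence: RBLRLRL

1. t=2/3 → R at (5,4/3); v=(-3,-1)
2. t=4/3 → B at (1,0); v=(-3,1)
3. t=1/3 → L at (0,1/3); v=(3,1)
4. t=5/3 → R at (5,2); v=(-3,1)
5. t=5/3 → L at (0,11/3); v=(3,1)
6. t=5/3 → R at (5,16/3); v=(-3,1)
7. t=5/3 → L at (0,7); v=(3,1)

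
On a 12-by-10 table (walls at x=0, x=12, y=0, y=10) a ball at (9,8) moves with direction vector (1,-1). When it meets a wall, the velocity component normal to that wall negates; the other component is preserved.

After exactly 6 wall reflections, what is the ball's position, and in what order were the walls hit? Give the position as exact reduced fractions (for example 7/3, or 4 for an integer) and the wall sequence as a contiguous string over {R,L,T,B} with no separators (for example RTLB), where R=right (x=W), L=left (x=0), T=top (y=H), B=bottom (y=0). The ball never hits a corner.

Final position: (11,0)
Wall sequence: RBLTRB

1. t=3 → R at (12,5); v=(-1,-1)
2. t=5 → B at (7,0); v=(-1,1)
3. t=7 → L at (0,7); v=(1,1)
4. t=3 → T at (3,10); v=(1,-1)
5. t=9 → R at (12,1); v=(-1,-1)
6. t=1 → B at (11,0); v=(-1,1)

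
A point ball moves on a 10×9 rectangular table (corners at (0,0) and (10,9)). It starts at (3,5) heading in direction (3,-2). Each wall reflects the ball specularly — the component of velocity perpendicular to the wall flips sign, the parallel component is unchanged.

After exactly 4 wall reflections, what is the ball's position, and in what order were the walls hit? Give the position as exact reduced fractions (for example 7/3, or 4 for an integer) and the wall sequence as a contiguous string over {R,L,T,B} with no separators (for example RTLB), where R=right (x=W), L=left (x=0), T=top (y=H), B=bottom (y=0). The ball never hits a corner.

1. t=7/3 → R at (10,1/3); v=(-3,-2)
2. t=1/6 → B at (19/2,0); v=(-3,2)
3. t=19/6 → L at (0,19/3); v=(3,2)
4. t=4/3 → T at (4,9); v=(3,-2)

Final position: (4,9)
Wall sequence: RBLT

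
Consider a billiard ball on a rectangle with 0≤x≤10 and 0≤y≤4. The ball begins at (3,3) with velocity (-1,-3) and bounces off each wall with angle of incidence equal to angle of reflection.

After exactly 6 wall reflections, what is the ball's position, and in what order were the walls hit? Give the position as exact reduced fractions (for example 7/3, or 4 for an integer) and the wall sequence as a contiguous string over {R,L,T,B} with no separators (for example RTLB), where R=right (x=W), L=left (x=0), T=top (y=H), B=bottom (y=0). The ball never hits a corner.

Final position: (10/3,0)
Wall sequence: BTLBTB

1. t=1 → B at (2,0); v=(-1,3)
2. t=4/3 → T at (2/3,4); v=(-1,-3)
3. t=2/3 → L at (0,2); v=(1,-3)
4. t=2/3 → B at (2/3,0); v=(1,3)
5. t=4/3 → T at (2,4); v=(1,-3)
6. t=4/3 → B at (10/3,0); v=(1,3)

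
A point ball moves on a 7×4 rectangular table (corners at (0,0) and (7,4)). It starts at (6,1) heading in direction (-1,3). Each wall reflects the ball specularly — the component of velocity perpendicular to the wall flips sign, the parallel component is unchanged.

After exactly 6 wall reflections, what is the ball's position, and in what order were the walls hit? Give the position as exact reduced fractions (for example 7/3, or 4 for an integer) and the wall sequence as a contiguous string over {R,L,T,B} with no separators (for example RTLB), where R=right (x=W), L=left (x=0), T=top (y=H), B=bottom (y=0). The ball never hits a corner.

1. t=1 → T at (5,4); v=(-1,-3)
2. t=4/3 → B at (11/3,0); v=(-1,3)
3. t=4/3 → T at (7/3,4); v=(-1,-3)
4. t=4/3 → B at (1,0); v=(-1,3)
5. t=1 → L at (0,3); v=(1,3)
6. t=1/3 → T at (1/3,4); v=(1,-3)

Final position: (1/3,4)
Wall sequence: TBTBLT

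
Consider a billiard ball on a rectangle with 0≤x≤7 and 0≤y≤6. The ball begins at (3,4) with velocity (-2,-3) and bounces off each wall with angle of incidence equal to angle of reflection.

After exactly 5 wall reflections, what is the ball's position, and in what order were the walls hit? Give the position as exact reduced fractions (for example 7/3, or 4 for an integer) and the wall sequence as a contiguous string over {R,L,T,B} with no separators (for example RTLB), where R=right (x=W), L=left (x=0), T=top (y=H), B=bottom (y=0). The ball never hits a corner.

1. t=4/3 → B at (1/3,0); v=(-2,3)
2. t=1/6 → L at (0,1/2); v=(2,3)
3. t=11/6 → T at (11/3,6); v=(2,-3)
4. t=5/3 → R at (7,1); v=(-2,-3)
5. t=1/3 → B at (19/3,0); v=(-2,3)

Final position: (19/3,0)
Wall sequence: BLTRB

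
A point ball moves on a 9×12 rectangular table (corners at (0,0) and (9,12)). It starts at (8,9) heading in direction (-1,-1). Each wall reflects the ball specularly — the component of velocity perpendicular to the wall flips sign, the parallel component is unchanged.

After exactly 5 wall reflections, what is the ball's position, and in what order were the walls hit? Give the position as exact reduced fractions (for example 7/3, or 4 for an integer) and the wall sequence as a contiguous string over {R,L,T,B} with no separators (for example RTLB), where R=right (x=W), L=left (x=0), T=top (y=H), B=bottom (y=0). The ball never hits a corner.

1. t=8 → L at (0,1); v=(1,-1)
2. t=1 → B at (1,0); v=(1,1)
3. t=8 → R at (9,8); v=(-1,1)
4. t=4 → T at (5,12); v=(-1,-1)
5. t=5 → L at (0,7); v=(1,-1)

Final position: (0,7)
Wall sequence: LBRTL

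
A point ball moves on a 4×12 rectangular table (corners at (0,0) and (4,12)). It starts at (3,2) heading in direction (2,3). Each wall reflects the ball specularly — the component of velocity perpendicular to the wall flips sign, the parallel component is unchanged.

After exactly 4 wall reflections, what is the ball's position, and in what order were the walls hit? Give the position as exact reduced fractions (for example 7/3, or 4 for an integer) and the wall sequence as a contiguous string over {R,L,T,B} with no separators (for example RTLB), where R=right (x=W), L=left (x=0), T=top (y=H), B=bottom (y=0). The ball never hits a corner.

Final position: (4,17/2)
Wall sequence: RLTR

1. t=1/2 → R at (4,7/2); v=(-2,3)
2. t=2 → L at (0,19/2); v=(2,3)
3. t=5/6 → T at (5/3,12); v=(2,-3)
4. t=7/6 → R at (4,17/2); v=(-2,-3)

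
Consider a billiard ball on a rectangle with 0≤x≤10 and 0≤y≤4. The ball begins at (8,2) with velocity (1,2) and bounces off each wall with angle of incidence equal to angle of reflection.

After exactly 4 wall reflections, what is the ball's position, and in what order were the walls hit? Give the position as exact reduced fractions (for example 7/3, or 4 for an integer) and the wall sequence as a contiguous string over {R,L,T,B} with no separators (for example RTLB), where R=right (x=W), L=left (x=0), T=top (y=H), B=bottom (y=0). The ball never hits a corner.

Final position: (7,4)
Wall sequence: TRBT

1. t=1 → T at (9,4); v=(1,-2)
2. t=1 → R at (10,2); v=(-1,-2)
3. t=1 → B at (9,0); v=(-1,2)
4. t=2 → T at (7,4); v=(-1,-2)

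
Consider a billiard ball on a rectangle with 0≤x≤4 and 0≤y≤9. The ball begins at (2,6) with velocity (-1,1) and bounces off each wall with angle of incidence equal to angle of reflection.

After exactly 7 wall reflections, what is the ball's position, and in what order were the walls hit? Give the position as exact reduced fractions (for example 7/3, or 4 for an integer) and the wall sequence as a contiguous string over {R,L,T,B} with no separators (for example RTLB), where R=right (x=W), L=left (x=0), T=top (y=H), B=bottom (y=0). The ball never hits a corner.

Final position: (0,6)
Wall sequence: LTRLBRL

1. t=2 → L at (0,8); v=(1,1)
2. t=1 → T at (1,9); v=(1,-1)
3. t=3 → R at (4,6); v=(-1,-1)
4. t=4 → L at (0,2); v=(1,-1)
5. t=2 → B at (2,0); v=(1,1)
6. t=2 → R at (4,2); v=(-1,1)
7. t=4 → L at (0,6); v=(1,1)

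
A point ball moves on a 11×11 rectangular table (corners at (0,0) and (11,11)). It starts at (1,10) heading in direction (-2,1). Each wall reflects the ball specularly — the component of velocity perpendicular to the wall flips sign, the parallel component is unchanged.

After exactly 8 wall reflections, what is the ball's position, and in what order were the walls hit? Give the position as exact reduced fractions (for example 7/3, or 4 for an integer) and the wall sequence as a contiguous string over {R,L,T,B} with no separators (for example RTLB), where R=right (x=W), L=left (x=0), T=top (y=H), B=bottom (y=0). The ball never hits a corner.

1. t=1/2 → L at (0,21/2); v=(2,1)
2. t=1/2 → T at (1,11); v=(2,-1)
3. t=5 → R at (11,6); v=(-2,-1)
4. t=11/2 → L at (0,1/2); v=(2,-1)
5. t=1/2 → B at (1,0); v=(2,1)
6. t=5 → R at (11,5); v=(-2,1)
7. t=11/2 → L at (0,21/2); v=(2,1)
8. t=1/2 → T at (1,11); v=(2,-1)

Final position: (1,11)
Wall sequence: LTRLBRLT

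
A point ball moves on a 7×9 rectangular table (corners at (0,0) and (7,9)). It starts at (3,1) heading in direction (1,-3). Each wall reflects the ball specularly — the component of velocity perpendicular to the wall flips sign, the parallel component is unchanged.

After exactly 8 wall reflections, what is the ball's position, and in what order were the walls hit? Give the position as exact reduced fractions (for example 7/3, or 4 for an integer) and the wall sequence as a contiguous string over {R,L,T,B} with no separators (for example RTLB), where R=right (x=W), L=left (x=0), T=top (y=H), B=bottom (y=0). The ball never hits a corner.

1. t=1/3 → B at (10/3,0); v=(1,3)
2. t=3 → T at (19/3,9); v=(1,-3)
3. t=2/3 → R at (7,7); v=(-1,-3)
4. t=7/3 → B at (14/3,0); v=(-1,3)
5. t=3 → T at (5/3,9); v=(-1,-3)
6. t=5/3 → L at (0,4); v=(1,-3)
7. t=4/3 → B at (4/3,0); v=(1,3)
8. t=3 → T at (13/3,9); v=(1,-3)

Final position: (13/3,9)
Wall sequence: BTRBTLBT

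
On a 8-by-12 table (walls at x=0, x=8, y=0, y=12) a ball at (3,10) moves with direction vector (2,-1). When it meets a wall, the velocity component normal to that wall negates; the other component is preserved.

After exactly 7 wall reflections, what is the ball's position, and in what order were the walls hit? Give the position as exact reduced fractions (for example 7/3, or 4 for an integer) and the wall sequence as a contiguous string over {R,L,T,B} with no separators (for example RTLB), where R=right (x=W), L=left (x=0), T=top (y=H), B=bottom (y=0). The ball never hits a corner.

1. t=5/2 → R at (8,15/2); v=(-2,-1)
2. t=4 → L at (0,7/2); v=(2,-1)
3. t=7/2 → B at (7,0); v=(2,1)
4. t=1/2 → R at (8,1/2); v=(-2,1)
5. t=4 → L at (0,9/2); v=(2,1)
6. t=4 → R at (8,17/2); v=(-2,1)
7. t=7/2 → T at (1,12); v=(-2,-1)

Final position: (1,12)
Wall sequence: RLBRLRT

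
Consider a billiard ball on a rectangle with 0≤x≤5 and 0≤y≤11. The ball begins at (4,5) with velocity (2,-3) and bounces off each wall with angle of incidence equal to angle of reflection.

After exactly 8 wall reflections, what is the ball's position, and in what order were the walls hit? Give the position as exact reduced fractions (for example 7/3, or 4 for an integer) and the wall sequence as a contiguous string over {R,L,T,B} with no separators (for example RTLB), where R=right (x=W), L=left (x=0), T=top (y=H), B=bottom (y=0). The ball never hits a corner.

Final position: (5,9/2)
Wall sequence: RBLTRLBR

1. t=1/2 → R at (5,7/2); v=(-2,-3)
2. t=7/6 → B at (8/3,0); v=(-2,3)
3. t=4/3 → L at (0,4); v=(2,3)
4. t=7/3 → T at (14/3,11); v=(2,-3)
5. t=1/6 → R at (5,21/2); v=(-2,-3)
6. t=5/2 → L at (0,3); v=(2,-3)
7. t=1 → B at (2,0); v=(2,3)
8. t=3/2 → R at (5,9/2); v=(-2,3)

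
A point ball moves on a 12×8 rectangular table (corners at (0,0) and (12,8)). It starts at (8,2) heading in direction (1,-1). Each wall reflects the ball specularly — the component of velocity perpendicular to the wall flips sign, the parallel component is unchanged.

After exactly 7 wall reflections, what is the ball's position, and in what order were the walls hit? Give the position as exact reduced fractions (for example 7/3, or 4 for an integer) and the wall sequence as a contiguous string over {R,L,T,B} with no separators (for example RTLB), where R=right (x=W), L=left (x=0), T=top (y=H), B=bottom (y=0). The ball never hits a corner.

Final position: (12,6)
Wall sequence: BRTLBTR

1. t=2 → B at (10,0); v=(1,1)
2. t=2 → R at (12,2); v=(-1,1)
3. t=6 → T at (6,8); v=(-1,-1)
4. t=6 → L at (0,2); v=(1,-1)
5. t=2 → B at (2,0); v=(1,1)
6. t=8 → T at (10,8); v=(1,-1)
7. t=2 → R at (12,6); v=(-1,-1)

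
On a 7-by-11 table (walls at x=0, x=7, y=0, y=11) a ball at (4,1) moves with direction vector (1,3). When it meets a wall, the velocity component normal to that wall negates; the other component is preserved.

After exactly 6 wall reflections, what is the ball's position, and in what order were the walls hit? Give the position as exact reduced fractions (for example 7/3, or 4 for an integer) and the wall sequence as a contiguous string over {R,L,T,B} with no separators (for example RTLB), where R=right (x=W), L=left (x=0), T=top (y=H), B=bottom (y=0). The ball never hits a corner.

Final position: (13/3,0)
Wall sequence: RTBLTB

1. t=3 → R at (7,10); v=(-1,3)
2. t=1/3 → T at (20/3,11); v=(-1,-3)
3. t=11/3 → B at (3,0); v=(-1,3)
4. t=3 → L at (0,9); v=(1,3)
5. t=2/3 → T at (2/3,11); v=(1,-3)
6. t=11/3 → B at (13/3,0); v=(1,3)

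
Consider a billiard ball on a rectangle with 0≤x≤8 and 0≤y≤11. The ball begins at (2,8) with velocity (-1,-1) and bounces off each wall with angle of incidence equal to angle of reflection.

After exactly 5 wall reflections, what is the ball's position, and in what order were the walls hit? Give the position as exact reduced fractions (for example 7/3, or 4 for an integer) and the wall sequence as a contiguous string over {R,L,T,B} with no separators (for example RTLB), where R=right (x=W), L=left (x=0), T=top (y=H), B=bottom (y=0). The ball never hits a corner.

Final position: (1,11)
Wall sequence: LBRLT

1. t=2 → L at (0,6); v=(1,-1)
2. t=6 → B at (6,0); v=(1,1)
3. t=2 → R at (8,2); v=(-1,1)
4. t=8 → L at (0,10); v=(1,1)
5. t=1 → T at (1,11); v=(1,-1)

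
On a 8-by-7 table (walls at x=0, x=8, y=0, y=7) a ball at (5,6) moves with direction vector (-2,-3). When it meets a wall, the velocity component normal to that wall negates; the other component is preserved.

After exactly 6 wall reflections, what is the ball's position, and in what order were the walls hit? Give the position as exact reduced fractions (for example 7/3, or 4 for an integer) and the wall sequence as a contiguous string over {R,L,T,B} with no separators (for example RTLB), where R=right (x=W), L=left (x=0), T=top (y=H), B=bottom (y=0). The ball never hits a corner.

1. t=2 → B at (1,0); v=(-2,3)
2. t=1/2 → L at (0,3/2); v=(2,3)
3. t=11/6 → T at (11/3,7); v=(2,-3)
4. t=13/6 → R at (8,1/2); v=(-2,-3)
5. t=1/6 → B at (23/3,0); v=(-2,3)
6. t=7/3 → T at (3,7); v=(-2,-3)

Final position: (3,7)
Wall sequence: BLTRBT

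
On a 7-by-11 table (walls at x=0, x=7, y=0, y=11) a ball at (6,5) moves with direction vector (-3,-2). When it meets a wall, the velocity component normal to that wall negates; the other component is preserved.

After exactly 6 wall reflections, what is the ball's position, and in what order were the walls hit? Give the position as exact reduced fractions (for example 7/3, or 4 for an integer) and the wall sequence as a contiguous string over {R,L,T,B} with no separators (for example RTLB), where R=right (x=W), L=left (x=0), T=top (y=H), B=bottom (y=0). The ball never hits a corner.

Final position: (7,9)
Wall sequence: LBRLTR

1. t=2 → L at (0,1); v=(3,-2)
2. t=1/2 → B at (3/2,0); v=(3,2)
3. t=11/6 → R at (7,11/3); v=(-3,2)
4. t=7/3 → L at (0,25/3); v=(3,2)
5. t=4/3 → T at (4,11); v=(3,-2)
6. t=1 → R at (7,9); v=(-3,-2)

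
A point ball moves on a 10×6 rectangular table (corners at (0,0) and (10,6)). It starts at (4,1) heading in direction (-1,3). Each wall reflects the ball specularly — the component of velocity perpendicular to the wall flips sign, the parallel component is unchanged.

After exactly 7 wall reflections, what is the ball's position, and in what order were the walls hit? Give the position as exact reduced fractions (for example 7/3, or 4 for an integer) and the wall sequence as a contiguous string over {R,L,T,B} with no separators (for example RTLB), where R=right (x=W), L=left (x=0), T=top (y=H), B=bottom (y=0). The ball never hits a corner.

1. t=5/3 → T at (7/3,6); v=(-1,-3)
2. t=2 → B at (1/3,0); v=(-1,3)
3. t=1/3 → L at (0,1); v=(1,3)
4. t=5/3 → T at (5/3,6); v=(1,-3)
5. t=2 → B at (11/3,0); v=(1,3)
6. t=2 → T at (17/3,6); v=(1,-3)
7. t=2 → B at (23/3,0); v=(1,3)

Final position: (23/3,0)
Wall sequence: TBLTBTB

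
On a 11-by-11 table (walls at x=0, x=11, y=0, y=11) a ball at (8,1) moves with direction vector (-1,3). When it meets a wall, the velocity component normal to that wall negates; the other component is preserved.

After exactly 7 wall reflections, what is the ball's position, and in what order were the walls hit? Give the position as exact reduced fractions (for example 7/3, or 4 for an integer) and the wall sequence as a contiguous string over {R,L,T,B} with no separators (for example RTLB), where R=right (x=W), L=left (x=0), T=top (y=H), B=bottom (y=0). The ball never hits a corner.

1. t=10/3 → T at (14/3,11); v=(-1,-3)
2. t=11/3 → B at (1,0); v=(-1,3)
3. t=1 → L at (0,3); v=(1,3)
4. t=8/3 → T at (8/3,11); v=(1,-3)
5. t=11/3 → B at (19/3,0); v=(1,3)
6. t=11/3 → T at (10,11); v=(1,-3)
7. t=1 → R at (11,8); v=(-1,-3)

Final position: (11,8)
Wall sequence: TBLTBTR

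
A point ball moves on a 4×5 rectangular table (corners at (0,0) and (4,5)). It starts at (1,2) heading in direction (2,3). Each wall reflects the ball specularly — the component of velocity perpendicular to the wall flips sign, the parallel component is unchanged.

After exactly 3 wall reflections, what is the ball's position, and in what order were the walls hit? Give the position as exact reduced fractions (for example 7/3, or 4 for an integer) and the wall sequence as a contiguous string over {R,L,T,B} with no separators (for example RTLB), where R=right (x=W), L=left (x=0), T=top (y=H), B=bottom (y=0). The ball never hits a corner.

Final position: (5/3,0)
Wall sequence: TRB

1. t=1 → T at (3,5); v=(2,-3)
2. t=1/2 → R at (4,7/2); v=(-2,-3)
3. t=7/6 → B at (5/3,0); v=(-2,3)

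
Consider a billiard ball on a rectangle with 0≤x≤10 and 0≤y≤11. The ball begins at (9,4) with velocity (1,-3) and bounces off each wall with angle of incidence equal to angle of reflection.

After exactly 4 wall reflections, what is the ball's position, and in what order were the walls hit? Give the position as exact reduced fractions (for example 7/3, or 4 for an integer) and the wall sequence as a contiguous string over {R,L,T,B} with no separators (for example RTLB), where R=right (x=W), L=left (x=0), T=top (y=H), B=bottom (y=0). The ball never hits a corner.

1. t=1 → R at (10,1); v=(-1,-3)
2. t=1/3 → B at (29/3,0); v=(-1,3)
3. t=11/3 → T at (6,11); v=(-1,-3)
4. t=11/3 → B at (7/3,0); v=(-1,3)

Final position: (7/3,0)
Wall sequence: RBTB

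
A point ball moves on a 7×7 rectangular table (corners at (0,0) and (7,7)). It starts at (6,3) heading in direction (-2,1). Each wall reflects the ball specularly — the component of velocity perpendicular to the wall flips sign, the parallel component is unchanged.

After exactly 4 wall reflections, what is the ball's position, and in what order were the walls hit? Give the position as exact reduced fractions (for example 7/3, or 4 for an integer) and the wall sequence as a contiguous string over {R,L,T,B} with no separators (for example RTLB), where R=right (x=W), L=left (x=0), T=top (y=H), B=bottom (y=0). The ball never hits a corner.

1. t=3 → L at (0,6); v=(2,1)
2. t=1 → T at (2,7); v=(2,-1)
3. t=5/2 → R at (7,9/2); v=(-2,-1)
4. t=7/2 → L at (0,1); v=(2,-1)

Final position: (0,1)
Wall sequence: LTRL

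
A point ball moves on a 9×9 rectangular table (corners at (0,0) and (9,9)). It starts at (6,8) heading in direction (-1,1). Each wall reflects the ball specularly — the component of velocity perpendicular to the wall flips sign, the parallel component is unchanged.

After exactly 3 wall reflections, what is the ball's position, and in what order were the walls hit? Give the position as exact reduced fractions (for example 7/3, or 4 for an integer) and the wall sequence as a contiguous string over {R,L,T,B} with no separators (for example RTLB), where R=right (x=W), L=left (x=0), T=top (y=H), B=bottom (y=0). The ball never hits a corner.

Final position: (4,0)
Wall sequence: TLB

1. t=1 → T at (5,9); v=(-1,-1)
2. t=5 → L at (0,4); v=(1,-1)
3. t=4 → B at (4,0); v=(1,1)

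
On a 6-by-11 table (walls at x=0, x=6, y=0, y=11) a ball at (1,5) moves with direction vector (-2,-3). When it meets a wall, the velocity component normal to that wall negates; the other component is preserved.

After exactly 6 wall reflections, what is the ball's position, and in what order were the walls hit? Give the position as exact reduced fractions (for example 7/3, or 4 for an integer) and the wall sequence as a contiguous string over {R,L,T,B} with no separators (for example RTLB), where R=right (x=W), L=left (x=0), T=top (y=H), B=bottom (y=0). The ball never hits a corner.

1. t=1/2 → L at (0,7/2); v=(2,-3)
2. t=7/6 → B at (7/3,0); v=(2,3)
3. t=11/6 → R at (6,11/2); v=(-2,3)
4. t=11/6 → T at (7/3,11); v=(-2,-3)
5. t=7/6 → L at (0,15/2); v=(2,-3)
6. t=5/2 → B at (5,0); v=(2,3)

Final position: (5,0)
Wall sequence: LBRTLB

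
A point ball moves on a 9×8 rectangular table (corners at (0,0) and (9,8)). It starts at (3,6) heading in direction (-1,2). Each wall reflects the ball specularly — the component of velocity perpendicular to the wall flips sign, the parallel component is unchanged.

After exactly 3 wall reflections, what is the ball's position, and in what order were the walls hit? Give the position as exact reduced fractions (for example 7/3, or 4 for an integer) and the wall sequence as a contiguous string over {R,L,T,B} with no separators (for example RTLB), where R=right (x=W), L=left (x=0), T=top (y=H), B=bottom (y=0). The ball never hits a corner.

1. t=1 → T at (2,8); v=(-1,-2)
2. t=2 → L at (0,4); v=(1,-2)
3. t=2 → B at (2,0); v=(1,2)

Final position: (2,0)
Wall sequence: TLB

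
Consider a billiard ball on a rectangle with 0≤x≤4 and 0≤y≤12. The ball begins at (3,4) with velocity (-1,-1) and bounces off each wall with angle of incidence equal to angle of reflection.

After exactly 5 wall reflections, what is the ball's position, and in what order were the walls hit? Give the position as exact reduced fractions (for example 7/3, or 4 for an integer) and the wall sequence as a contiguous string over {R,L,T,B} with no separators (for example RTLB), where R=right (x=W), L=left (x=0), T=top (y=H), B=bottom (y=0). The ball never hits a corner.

Final position: (4,11)
Wall sequence: LBRLR

1. t=3 → L at (0,1); v=(1,-1)
2. t=1 → B at (1,0); v=(1,1)
3. t=3 → R at (4,3); v=(-1,1)
4. t=4 → L at (0,7); v=(1,1)
5. t=4 → R at (4,11); v=(-1,1)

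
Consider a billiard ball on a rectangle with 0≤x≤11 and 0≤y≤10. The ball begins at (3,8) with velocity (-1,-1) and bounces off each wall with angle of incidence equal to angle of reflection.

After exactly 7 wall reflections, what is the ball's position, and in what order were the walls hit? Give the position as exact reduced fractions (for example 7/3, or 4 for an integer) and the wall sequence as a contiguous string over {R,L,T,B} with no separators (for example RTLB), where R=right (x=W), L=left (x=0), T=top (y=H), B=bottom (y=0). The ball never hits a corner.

Final position: (11,8)
Wall sequence: LBRTLBR

1. t=3 → L at (0,5); v=(1,-1)
2. t=5 → B at (5,0); v=(1,1)
3. t=6 → R at (11,6); v=(-1,1)
4. t=4 → T at (7,10); v=(-1,-1)
5. t=7 → L at (0,3); v=(1,-1)
6. t=3 → B at (3,0); v=(1,1)
7. t=8 → R at (11,8); v=(-1,1)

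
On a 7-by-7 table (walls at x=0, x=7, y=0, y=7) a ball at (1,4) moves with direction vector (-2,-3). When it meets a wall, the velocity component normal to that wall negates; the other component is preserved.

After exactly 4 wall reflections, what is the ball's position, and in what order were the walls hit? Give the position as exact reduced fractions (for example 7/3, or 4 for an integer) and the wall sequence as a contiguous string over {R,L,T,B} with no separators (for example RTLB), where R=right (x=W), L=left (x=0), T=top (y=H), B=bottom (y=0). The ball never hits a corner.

Final position: (7,6)
Wall sequence: LBTR

1. t=1/2 → L at (0,5/2); v=(2,-3)
2. t=5/6 → B at (5/3,0); v=(2,3)
3. t=7/3 → T at (19/3,7); v=(2,-3)
4. t=1/3 → R at (7,6); v=(-2,-3)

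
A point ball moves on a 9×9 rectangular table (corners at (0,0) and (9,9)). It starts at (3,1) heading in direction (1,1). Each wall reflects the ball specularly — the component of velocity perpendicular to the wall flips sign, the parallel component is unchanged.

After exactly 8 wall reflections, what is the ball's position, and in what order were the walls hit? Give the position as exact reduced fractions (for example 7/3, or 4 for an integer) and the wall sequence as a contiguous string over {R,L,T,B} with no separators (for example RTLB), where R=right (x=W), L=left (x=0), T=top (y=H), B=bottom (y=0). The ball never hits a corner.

Final position: (2,0)
Wall sequence: RTLBRTLB

1. t=6 → R at (9,7); v=(-1,1)
2. t=2 → T at (7,9); v=(-1,-1)
3. t=7 → L at (0,2); v=(1,-1)
4. t=2 → B at (2,0); v=(1,1)
5. t=7 → R at (9,7); v=(-1,1)
6. t=2 → T at (7,9); v=(-1,-1)
7. t=7 → L at (0,2); v=(1,-1)
8. t=2 → B at (2,0); v=(1,1)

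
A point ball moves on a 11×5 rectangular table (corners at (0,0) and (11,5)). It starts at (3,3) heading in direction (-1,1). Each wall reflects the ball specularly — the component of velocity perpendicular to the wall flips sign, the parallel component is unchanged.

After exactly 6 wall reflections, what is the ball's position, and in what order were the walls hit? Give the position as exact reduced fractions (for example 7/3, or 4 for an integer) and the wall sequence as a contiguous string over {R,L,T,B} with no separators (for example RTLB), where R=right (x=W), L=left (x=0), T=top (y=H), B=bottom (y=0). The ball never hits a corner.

1. t=2 → T at (1,5); v=(-1,-1)
2. t=1 → L at (0,4); v=(1,-1)
3. t=4 → B at (4,0); v=(1,1)
4. t=5 → T at (9,5); v=(1,-1)
5. t=2 → R at (11,3); v=(-1,-1)
6. t=3 → B at (8,0); v=(-1,1)

Final position: (8,0)
Wall sequence: TLBTRB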